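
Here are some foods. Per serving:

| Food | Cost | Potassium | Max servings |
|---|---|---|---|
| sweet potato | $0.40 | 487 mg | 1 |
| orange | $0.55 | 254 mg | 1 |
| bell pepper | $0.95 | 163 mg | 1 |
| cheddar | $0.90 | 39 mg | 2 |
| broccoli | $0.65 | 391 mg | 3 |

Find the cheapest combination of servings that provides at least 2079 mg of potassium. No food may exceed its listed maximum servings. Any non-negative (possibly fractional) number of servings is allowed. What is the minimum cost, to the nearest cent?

Cost per mg of potassium: sweet potato $0.0008, broccoli $0.0017, orange $0.0022, bell pepper $0.0058, cheddar $0.0231.
Take 1 serving of sweet potato: +487.0 mg potassium for $0.40 (total $0.40, still need 1592.0 mg).
Take 3 servings of broccoli: +1173.0 mg potassium for $1.95 (total $2.35, still need 419.0 mg).
Take 1 serving of orange: +254.0 mg potassium for $0.55 (total $2.90, still need 165.0 mg).
Take 1 serving of bell pepper: +163.0 mg potassium for $0.95 (total $3.85, still need 2.0 mg).
Take 0.05128 servings of cheddar: +2.0 mg potassium for $0.05 (total $3.90, still need 0.0 mg).
Filling from the cheapest source first is optimal under one linear minimum: $3.90.

$3.90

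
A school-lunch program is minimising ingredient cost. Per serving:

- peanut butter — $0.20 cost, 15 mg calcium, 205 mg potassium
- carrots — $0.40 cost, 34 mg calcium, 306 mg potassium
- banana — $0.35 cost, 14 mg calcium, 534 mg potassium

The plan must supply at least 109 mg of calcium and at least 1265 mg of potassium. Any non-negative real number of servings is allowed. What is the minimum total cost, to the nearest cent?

$1.38

For a min-cost LP with two ≥-constraints, a basic feasible solution has at most two positive variables.
peanut butter only: max(109/15, 1265/205) = 7.267 servings → $1.45.
carrots only: max(109/34, 1265/306) = 4.134 servings → $1.65.
banana only: max(109/14, 1265/534) = 7.786 servings → $2.73.
peanut butter + carrots with both tight: 4.057 servings and 1.416 servings → $1.38.
peanut butter + banana: the both-tight solution has a negative serving — not a feasible corner.
carrots + banana with both tight: 2.919 servings and 0.6961 servings → $1.41.
So the least-cost plan costs $1.38.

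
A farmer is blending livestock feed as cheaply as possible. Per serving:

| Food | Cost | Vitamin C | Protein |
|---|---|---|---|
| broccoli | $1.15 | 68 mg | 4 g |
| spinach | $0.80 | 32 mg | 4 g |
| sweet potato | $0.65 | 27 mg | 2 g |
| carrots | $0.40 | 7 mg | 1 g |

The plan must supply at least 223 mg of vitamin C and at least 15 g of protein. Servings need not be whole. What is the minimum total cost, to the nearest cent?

$4.00

At the optimum either one food covers both requirements or two foods hit both targets exactly; no other combination can be cheaper.
broccoli only: max(223/68, 15/4) = 3.75 servings → $4.31.
spinach only: max(223/32, 15/4) = 6.969 servings → $5.58.
sweet potato only: max(223/27, 15/2) = 8.259 servings → $5.37.
carrots only: max(223/7, 15/1) = 31.86 servings → $12.74.
broccoli + spinach with both tight: 2.861 servings and 0.8889 servings → $4.00.
broccoli + sweet potato with both tight: 1.464 servings and 4.571 servings → $4.66.
broccoli + carrots with both tight: 2.95 servings and 3.2 servings → $4.67.
spinach + sweet potato with both targets exact would need a negative amount; discard.
spinach + carrots with both targets exact would need a negative amount; discard.
sweet potato + carrots with both targets exact would need a negative amount; discard.
So the least-cost plan costs $4.00.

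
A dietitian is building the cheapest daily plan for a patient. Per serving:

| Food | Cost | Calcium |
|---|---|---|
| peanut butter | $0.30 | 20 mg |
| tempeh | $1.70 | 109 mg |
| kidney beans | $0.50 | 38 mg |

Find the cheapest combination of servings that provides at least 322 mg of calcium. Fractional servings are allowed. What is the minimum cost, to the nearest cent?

Cost per mg of calcium: kidney beans $0.0132, peanut butter $0.0150, tempeh $0.0156.
With no serving limits, use only kidney beans: 322 mg / 38 mg = 8.474 servings × $0.50 = $4.24.

$4.24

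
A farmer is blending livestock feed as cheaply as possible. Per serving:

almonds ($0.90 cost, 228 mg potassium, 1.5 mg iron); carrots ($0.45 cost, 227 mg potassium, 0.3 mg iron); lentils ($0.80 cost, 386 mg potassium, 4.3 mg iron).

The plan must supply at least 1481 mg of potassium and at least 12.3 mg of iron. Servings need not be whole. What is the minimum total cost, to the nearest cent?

Minimising a linear cost over {potassium ≥ 1481, iron ≥ 12.3, servings ≥ 0} — the optimum is at a vertex, using one or two foods.
almonds only: max(1481/228, 12.3/1.5) = 8.2 servings → $7.38.
carrots only: max(1481/227, 12.3/0.3) = 41 servings → $18.45.
lentils only: max(1481/386, 12.3/4.3) = 3.837 servings → $3.07.
almonds + carrots with both targets exact would need a negative amount; discard.
almonds + lentils with both tight: 4.037 servings and 1.452 servings → $4.80.
carrots + lentils with both tight: 1.884 servings and 2.729 servings → $3.03.
The minimum over all feasible corners is $3.03.

$3.03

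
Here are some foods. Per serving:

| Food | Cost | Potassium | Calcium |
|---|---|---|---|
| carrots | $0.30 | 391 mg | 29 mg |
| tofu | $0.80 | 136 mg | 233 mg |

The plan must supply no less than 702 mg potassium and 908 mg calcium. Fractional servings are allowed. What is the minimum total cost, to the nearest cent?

$3.21

Minimising a linear cost over {potassium ≥ 702, calcium ≥ 908, servings ≥ 0} — the optimum is at a vertex, using one or two foods.
carrots only: max(702/391, 908/29) = 31.31 servings → $9.39.
tofu only: max(702/136, 908/233) = 5.162 servings → $4.13.
carrots + tofu with both tight: 0.4598 servings and 3.84 servings → $3.21.
So the least-cost plan costs $3.21.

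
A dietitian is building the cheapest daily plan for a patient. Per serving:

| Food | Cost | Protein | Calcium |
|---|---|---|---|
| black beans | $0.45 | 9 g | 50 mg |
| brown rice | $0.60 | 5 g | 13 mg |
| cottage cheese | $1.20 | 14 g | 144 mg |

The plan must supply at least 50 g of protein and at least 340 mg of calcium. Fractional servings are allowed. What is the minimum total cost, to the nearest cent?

Two binding constraints pin down two serving amounts, so the optimal mix uses at most two foods. The candidates are each food alone (scaled to the tighter of protein/calcium) and each pair with both constraints tight.
black beans only: max(50/9, 340/50) = 6.8 servings → $3.06.
brown rice only: max(50/5, 340/13) = 26.15 servings → $15.69.
cottage cheese only: max(50/14, 340/144) = 3.571 servings → $4.29.
black beans + brown rice with both targets exact would need a negative amount; discard.
black beans + cottage cheese with both tight: 4.094 servings and 0.9396 servings → $2.97.
brown rice + cottage cheese with both tight: 4.535 servings and 1.952 servings → $5.06.
So the least-cost plan costs $2.97.

$2.97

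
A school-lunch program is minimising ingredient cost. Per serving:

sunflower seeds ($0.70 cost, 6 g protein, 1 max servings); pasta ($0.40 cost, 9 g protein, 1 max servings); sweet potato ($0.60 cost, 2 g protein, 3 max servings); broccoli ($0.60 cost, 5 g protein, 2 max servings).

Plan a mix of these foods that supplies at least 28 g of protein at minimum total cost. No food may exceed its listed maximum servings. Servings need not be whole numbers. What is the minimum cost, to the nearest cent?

$3.20

Cost per g of protein: pasta $0.0444, sunflower seeds $0.1167, broccoli $0.1200, sweet potato $0.3000.
Take 1 serving of pasta: +9.0 g protein for $0.40 (total $0.40, still need 19.0 g).
Take 1 serving of sunflower seeds: +6.0 g protein for $0.70 (total $1.10, still need 13.0 g).
Take 2 servings of broccoli: +10.0 g protein for $1.20 (total $2.30, still need 3.0 g).
Take 1.5 servings of sweet potato: +3.0 g protein for $0.90 (total $3.20, still need 0.0 g).
Filling from the cheapest source first is optimal under one linear minimum: $3.20.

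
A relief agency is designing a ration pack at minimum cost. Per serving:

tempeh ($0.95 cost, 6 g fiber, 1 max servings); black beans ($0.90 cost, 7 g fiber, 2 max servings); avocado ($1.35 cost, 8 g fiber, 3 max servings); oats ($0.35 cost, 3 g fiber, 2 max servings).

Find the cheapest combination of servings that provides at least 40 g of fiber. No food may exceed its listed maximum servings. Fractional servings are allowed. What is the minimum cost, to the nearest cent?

$5.81

Cost per g of fiber: oats $0.1167, black beans $0.1286, tempeh $0.1583, avocado $0.1688.
Take 2 servings of oats: +6.0 g fiber for $0.70 (total $0.70, still need 34.0 g).
Take 2 servings of black beans: +14.0 g fiber for $1.80 (total $2.50, still need 20.0 g).
Take 1 serving of tempeh: +6.0 g fiber for $0.95 (total $3.45, still need 14.0 g).
Take 1.75 servings of avocado: +14.0 g fiber for $2.36 (total $5.81, still need 0.0 g).
Filling from the cheapest source first is optimal under one linear minimum: $5.81.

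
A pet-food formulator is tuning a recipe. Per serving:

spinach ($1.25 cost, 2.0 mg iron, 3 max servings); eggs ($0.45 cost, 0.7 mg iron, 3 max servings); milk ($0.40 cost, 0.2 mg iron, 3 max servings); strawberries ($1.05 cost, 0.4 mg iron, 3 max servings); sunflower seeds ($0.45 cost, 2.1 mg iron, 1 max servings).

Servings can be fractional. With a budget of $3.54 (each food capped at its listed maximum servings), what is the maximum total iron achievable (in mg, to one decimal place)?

Iron per dollar: sunflower seeds 4.667, spinach 1.6, eggs 1.556, milk 0.5, strawberries 0.381.
Take 1 serving of sunflower seeds: spends $0.45, +2.1 mg iron (running total 2.1 mg).
Take 2.472 servings of spinach: spends $3.09, +4.9 mg iron (running total 7.0 mg).
Greedy by best ratio exhausts the cost allowance optimally: 7.0 mg.

7.0 mg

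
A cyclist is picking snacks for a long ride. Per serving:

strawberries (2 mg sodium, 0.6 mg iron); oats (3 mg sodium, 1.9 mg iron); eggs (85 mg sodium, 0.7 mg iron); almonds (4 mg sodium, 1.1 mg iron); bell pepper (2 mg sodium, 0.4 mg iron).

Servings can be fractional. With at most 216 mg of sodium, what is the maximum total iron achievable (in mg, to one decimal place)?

Iron per mg sodium: oats 0.6333, strawberries 0.3, almonds 0.275, bell pepper 0.2, eggs 0.008235.
With no serving limits, spend the whole sodium allowance on oats: 216 mg / 3 mg × 1.9 mg = 136.8 mg.

136.8 mg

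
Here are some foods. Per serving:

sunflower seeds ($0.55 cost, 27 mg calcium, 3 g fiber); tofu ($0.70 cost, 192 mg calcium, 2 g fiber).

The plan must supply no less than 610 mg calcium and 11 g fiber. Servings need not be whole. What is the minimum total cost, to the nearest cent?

$3.00

sunflower seeds only: max(610/27, 11/3) = 22.59 servings → $12.43.
tofu only: max(610/192, 11/2) = 5.5 servings → $3.85.
sunflower seeds + tofu with both tight: 1.709 servings and 2.937 servings → $3.00.
Cheapest feasible corner: $3.00.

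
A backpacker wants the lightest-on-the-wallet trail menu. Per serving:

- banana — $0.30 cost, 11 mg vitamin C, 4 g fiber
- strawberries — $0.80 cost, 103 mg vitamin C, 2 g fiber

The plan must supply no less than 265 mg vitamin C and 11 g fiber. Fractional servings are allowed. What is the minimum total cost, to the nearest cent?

$2.39

Minimising a linear cost over {vitamin C ≥ 265, fiber ≥ 11, servings ≥ 0} — the optimum is at a vertex, using one or two foods.
banana only: max(265/11, 11/4) = 24.09 servings → $7.23.
strawberries only: max(265/103, 11/2) = 5.5 servings → $4.40.
banana + strawberries with both tight: 1.546 servings and 2.408 servings → $2.39.
So the least-cost plan costs $2.39.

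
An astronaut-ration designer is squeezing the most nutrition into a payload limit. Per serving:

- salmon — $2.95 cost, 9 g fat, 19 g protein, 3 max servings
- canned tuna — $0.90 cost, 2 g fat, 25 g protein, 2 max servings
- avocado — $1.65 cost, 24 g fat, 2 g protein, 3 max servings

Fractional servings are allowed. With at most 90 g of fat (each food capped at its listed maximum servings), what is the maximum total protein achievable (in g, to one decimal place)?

111.9 g

Protein per g fat: canned tuna 12.5, salmon 2.111, avocado 0.08333.
Take 2 servings of canned tuna: uses 4 g fat, +50.0 g protein (running total 50.0 g).
Take 3 servings of salmon: uses 27 g fat, +57.0 g protein (running total 107.0 g).
Take 2.458 servings of avocado: uses 59 g fat, +4.9 g protein (running total 111.9 g).
Greedy by best ratio exhausts the fat allowance optimally: 111.9 g.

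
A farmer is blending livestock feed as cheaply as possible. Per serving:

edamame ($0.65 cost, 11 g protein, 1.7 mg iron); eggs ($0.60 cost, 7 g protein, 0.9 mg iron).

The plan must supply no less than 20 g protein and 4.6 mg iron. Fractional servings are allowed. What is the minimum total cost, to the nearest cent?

A basic optimal solution has at most two foods positive. Try each food alone and each pair with both targets met exactly.
edamame only: max(20/11, 4.6/1.7) = 2.706 servings → $1.76.
eggs only: max(20/7, 4.6/0.9) = 5.111 servings → $3.07.
edamame + eggs: the both-tight solution has a negative serving — not a feasible corner.
So the least-cost plan costs $1.76.

$1.76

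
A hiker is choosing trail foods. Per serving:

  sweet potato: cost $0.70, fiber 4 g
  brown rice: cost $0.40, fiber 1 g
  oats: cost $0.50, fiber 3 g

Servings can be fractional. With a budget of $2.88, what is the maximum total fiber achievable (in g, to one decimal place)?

17.3 g

Fiber per dollar: oats 6, sweet potato 5.714, brown rice 2.5.
With no serving limits, spend the whole cost allowance on oats: $2.88 / $0.50 × 3 g = 17.3 g.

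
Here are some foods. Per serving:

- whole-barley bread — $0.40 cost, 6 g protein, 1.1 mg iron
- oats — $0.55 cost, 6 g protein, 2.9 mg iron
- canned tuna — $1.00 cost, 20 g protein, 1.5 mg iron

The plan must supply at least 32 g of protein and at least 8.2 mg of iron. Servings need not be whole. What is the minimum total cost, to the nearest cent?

$2.19

whole-barley bread only: max(32/6, 8.2/1.1) = 7.455 servings → $2.98.
oats only: max(32/6, 8.2/2.9) = 5.333 servings → $2.93.
canned tuna only: max(32/20, 8.2/1.5) = 5.467 servings → $5.47.
whole-barley bread + oats with both tight: 4.037 servings and 1.296 servings → $2.33.
whole-barley bread + canned tuna: intersection lies outside the first quadrant.
oats + canned tuna with both tight: 2.367 servings and 0.8898 servings → $2.19.
Cheapest feasible corner: $2.19.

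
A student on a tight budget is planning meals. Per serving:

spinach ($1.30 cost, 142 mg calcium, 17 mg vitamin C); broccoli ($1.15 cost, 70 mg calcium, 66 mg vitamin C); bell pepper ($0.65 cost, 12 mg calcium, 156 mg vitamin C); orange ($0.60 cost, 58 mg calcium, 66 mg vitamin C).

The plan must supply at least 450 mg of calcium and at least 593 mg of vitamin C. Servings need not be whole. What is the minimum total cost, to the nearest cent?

spinach only: max(450/142, 593/17) = 34.88 servings → $45.35.
broccoli only: max(450/70, 593/66) = 8.985 servings → $10.33.
bell pepper only: max(450/12, 593/156) = 37.5 servings → $24.38.
orange only: max(450/58, 593/66) = 8.985 servings → $5.39.
spinach + broccoli with both targets exact would need a negative amount; discard.
spinach + bell pepper with both tight: 2.874 servings and 3.488 servings → $6.00.
spinach + orange: the both-tight solution has a negative serving — not a feasible corner.
broccoli + bell pepper with both tight: 6.229 servings and 1.166 servings → $7.92.
broccoli + orange: intersection lies outside the first quadrant.
bell pepper + orange with both tight: 0.5686 servings and 7.641 servings → $4.95.
The minimum over all feasible corners is $4.95.

$4.95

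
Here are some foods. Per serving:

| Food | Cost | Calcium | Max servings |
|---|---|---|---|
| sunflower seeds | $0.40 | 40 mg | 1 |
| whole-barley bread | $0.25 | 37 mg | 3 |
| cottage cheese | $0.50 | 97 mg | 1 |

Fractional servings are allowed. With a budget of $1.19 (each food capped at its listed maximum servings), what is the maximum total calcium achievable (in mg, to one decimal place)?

199.1 mg

Calcium per dollar: cottage cheese 194, whole-barley bread 148, sunflower seeds 100.
Take 1 serving of cottage cheese: spends $0.50, +97.0 mg calcium (running total 97.0 mg).
Take 2.76 servings of whole-barley bread: spends $0.69, +102.1 mg calcium (running total 199.1 mg).
Filling greedily by calcium-per-dollar is optimal for one linear limit, giving 199.1 mg.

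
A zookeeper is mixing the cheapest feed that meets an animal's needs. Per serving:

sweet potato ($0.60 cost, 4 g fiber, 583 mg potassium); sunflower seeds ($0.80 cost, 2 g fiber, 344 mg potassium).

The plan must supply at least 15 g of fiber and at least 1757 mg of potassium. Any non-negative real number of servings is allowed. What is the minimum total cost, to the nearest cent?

$2.25

sweet potato only: max(15/4, 1757/583) = 3.75 servings → $2.25.
sunflower seeds only: max(15/2, 1757/344) = 7.5 servings → $6.00.
sweet potato + sunflower seeds with both targets exact would need a negative amount; discard.
The minimum over all feasible corners is $2.25.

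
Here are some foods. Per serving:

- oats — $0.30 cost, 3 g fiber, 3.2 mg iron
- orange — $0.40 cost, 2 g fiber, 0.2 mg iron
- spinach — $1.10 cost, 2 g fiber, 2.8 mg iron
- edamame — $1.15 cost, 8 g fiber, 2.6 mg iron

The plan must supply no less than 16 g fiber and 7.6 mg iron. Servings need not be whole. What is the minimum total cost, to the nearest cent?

$1.60

Two binding constraints pin down two serving amounts, so the optimal mix uses at most two foods. The candidates are each food alone (scaled to the tighter of fiber/iron) and each pair with both constraints tight.
oats only: max(16/3, 7.6/3.2) = 5.333 servings → $1.60.
orange only: max(16/2, 7.6/0.2) = 38 servings → $15.20.
spinach only: max(16/2, 7.6/2.8) = 8 servings → $8.80.
edamame only: max(16/8, 7.6/2.6) = 2.923 servings → $3.36.
oats + orange with both tight: 2.069 servings and 4.897 servings → $2.58.
oats + spinach: intersection lies outside the first quadrant.
oats + edamame with both tight: 1.079 servings and 1.596 servings → $2.16.
orange + spinach with both tight: 5.692 servings and 2.308 servings → $4.82.
orange + edamame: the both-tight solution has a negative serving — not a feasible corner.
spinach + edamame with both tight: 1.116 servings and 1.721 servings → $3.21.
Cheapest feasible corner: $1.60.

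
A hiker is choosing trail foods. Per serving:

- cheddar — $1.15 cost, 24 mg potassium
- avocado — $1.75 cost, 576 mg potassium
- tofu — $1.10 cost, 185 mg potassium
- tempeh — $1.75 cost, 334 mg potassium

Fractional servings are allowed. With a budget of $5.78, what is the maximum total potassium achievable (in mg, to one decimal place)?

Potassium per dollar: avocado 329.1, tempeh 190.9, tofu 168.2, cheddar 20.87.
With no serving limits, spend the whole cost allowance on avocado: $5.78 / $1.75 × 576 mg = 1902.4 mg.

1902.4 mg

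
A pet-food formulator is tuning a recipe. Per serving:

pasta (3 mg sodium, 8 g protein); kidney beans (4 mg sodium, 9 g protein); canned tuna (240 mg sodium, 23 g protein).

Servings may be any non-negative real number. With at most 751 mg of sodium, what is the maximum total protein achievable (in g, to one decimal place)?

2002.7 g

Protein per mg sodium: pasta 2.667, kidney beans 2.25, canned tuna 0.09583.
With no serving limits, spend the whole sodium allowance on pasta: 751 mg / 3 mg × 8 g = 2002.7 g.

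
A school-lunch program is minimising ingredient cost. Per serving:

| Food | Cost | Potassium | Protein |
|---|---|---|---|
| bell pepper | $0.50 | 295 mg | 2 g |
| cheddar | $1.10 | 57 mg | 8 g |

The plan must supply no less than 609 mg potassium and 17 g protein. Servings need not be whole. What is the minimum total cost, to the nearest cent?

$2.73

Check every corner: each single food scaled to meet both minima, and each pair solved so both constraints bind.
bell pepper only: max(609/295, 17/2) = 8.5 servings → $4.25.
cheddar only: max(609/57, 17/8) = 10.68 servings → $11.75.
bell pepper + cheddar with both tight: 1.738 servings and 1.691 servings → $2.73.
Cheapest feasible corner: $2.73.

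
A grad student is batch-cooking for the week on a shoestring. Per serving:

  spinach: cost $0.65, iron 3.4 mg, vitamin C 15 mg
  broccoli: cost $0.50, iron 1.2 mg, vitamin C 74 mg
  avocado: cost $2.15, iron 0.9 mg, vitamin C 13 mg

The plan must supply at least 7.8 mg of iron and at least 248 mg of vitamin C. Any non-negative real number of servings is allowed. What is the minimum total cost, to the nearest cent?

spinach only: max(7.8/3.4, 248/15) = 16.53 servings → $10.75.
broccoli only: max(7.8/1.2, 248/74) = 6.5 servings → $3.25.
avocado only: max(7.8/0.9, 248/13) = 19.08 servings → $41.02.
spinach + broccoli with both tight: 1.197 servings and 3.109 servings → $2.33.
spinach + avocado: intersection lies outside the first quadrant.
broccoli + avocado with both tight: 2.388 servings and 5.482 servings → $12.98.
Cheapest feasible corner: $2.33.

$2.33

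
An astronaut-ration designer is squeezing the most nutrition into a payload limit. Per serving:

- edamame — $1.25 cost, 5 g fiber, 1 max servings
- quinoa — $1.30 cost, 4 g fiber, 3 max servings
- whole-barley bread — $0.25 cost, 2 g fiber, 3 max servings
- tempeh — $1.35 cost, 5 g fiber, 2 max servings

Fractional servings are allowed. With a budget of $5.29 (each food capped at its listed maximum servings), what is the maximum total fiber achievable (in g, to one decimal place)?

22.8 g

Fiber per dollar: whole-barley bread 8, edamame 4, tempeh 3.704, quinoa 3.077.
Take 3 servings of whole-barley bread: spends $0.75, +6.0 g fiber (running total 6.0 g).
Take 1 serving of edamame: spends $1.25, +5.0 g fiber (running total 11.0 g).
Take 2 servings of tempeh: spends $2.70, +10.0 g fiber (running total 21.0 g).
Take 0.4538 servings of quinoa: spends $0.59, +1.8 g fiber (running total 22.8 g).
Greedy by best ratio exhausts the cost allowance optimally: 22.8 g.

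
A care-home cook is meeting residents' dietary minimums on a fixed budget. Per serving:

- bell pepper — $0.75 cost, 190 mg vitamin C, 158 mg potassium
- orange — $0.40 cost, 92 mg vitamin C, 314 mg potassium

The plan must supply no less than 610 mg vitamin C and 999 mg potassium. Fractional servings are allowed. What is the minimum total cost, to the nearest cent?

$2.48

Compare the cost at each extreme point of the feasible region.
bell pepper only: max(610/190, 999/158) = 6.323 servings → $4.74.
orange only: max(610/92, 999/314) = 6.63 servings → $2.65.
bell pepper + orange with both tight: 2.208 servings and 2.071 servings → $2.48.
The minimum over all feasible corners is $2.48.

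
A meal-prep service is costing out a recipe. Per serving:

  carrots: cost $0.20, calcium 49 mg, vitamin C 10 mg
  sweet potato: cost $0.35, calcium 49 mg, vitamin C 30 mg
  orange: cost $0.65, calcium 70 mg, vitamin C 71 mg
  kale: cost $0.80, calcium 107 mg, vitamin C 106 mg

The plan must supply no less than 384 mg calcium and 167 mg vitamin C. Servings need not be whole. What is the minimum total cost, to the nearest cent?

$1.95

Check every corner: each single food scaled to meet both minima, and each pair solved so both constraints bind.
carrots only: max(384/49, 167/10) = 16.7 servings → $3.34.
sweet potato only: max(384/49, 167/30) = 7.837 servings → $2.74.
orange only: max(384/70, 167/71) = 5.486 servings → $3.57.
kale only: max(384/107, 167/106) = 3.589 servings → $2.87.
carrots + sweet potato with both tight: 3.405 servings and 4.432 servings → $2.23.
carrots + orange with both tight: 5.604 servings and 1.563 servings → $2.14.
carrots + kale with both tight: 5.537 servings and 1.053 servings → $1.95.
sweet potato + orange: intersection lies outside the first quadrant.
sweet potato + kale: intersection lies outside the first quadrant.
orange + kale: intersection lies outside the first quadrant.
So the least-cost plan costs $1.95.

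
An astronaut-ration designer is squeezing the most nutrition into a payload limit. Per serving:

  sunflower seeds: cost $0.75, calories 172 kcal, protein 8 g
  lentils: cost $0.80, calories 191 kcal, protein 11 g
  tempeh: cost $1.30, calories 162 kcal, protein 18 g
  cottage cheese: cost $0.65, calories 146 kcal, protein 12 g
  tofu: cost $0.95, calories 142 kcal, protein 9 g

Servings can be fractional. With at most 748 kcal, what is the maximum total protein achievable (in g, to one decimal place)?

83.1 g

Protein per kcal: tempeh 0.1111, cottage cheese 0.08219, tofu 0.06338, lentils 0.05759, sunflower seeds 0.04651.
With no serving limits, spend the whole calories allowance on tempeh: 748 kcal / 162 kcal × 18 g = 83.1 g.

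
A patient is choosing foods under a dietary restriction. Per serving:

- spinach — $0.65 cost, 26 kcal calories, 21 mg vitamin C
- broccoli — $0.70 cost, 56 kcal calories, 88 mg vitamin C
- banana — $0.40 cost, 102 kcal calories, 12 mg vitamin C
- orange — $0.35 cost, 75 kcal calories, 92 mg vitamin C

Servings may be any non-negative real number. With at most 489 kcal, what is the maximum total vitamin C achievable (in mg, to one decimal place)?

768.4 mg

Vitamin C per kcal: broccoli 1.571, orange 1.227, spinach 0.8077, banana 0.1176.
With no serving limits, spend the whole calories allowance on broccoli: 489 kcal / 56 kcal × 88 mg = 768.4 mg.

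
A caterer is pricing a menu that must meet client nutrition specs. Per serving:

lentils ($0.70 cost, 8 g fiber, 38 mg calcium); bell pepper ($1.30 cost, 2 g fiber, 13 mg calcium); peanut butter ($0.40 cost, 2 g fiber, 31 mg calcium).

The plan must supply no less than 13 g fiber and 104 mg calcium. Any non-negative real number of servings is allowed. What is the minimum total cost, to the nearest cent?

Compare the cost at each extreme point of the feasible region.
lentils only: max(13/8, 104/38) = 2.737 servings → $1.92.
bell pepper only: max(13/2, 104/13) = 8 servings → $10.40.
peanut butter only: max(13/2, 104/31) = 6.5 servings → $2.60.
lentils + bell pepper: the both-tight solution has a negative serving — not a feasible corner.
lentils + peanut butter with both tight: 1.134 servings and 1.965 servings → $1.58.
bell pepper + peanut butter with both tight: 5.417 servings and 1.083 servings → $7.47.
The minimum over all feasible corners is $1.58.

$1.58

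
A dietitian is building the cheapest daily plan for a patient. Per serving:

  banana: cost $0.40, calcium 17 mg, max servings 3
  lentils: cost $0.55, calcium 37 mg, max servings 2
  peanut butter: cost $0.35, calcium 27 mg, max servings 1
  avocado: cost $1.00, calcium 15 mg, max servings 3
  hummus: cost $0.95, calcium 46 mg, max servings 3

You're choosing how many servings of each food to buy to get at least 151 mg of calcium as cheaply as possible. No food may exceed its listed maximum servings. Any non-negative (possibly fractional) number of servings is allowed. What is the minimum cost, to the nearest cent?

$2.48

Cost per mg of calcium: peanut butter $0.0130, lentils $0.0149, hummus $0.0207, banana $0.0235, avocado $0.0667.
Take 1 serving of peanut butter: +27.0 mg calcium for $0.35 (total $0.35, still need 124.0 mg).
Take 2 servings of lentils: +74.0 mg calcium for $1.10 (total $1.45, still need 50.0 mg).
Take 1.087 servings of hummus: +50.0 mg calcium for $1.03 (total $2.48, still need 0.0 mg).
Filling from the cheapest source first is optimal under one linear minimum: $2.48.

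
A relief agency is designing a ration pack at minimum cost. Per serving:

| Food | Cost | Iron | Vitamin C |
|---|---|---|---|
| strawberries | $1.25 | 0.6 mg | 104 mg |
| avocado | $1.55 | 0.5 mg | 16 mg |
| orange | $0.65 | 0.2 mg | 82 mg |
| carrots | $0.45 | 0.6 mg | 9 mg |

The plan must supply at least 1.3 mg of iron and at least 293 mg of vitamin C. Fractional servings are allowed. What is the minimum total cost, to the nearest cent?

Compare the cost at each extreme point of the feasible region.
strawberries only: max(1.3/0.6, 293/104) = 2.817 servings → $3.52.
avocado only: max(1.3/0.5, 293/16) = 18.31 servings → $28.38.
orange only: max(1.3/0.2, 293/82) = 6.5 servings → $4.22.
carrots only: max(1.3/0.6, 293/9) = 32.56 servings → $14.65.
strawberries + avocado with both targets exact would need a negative amount; discard.
strawberries + orange with both tight: 1.69 servings and 1.43 servings → $3.04.
strawberries + carrots: intersection lies outside the first quadrant.
avocado + orange with both tight: 1.27 servings and 3.325 servings → $4.13.
avocado + carrots: the both-tight solution has a negative serving — not a feasible corner.
orange + carrots with both tight: 3.462 servings and 1.013 servings → $2.71.
The minimum over all feasible corners is $2.71.

$2.71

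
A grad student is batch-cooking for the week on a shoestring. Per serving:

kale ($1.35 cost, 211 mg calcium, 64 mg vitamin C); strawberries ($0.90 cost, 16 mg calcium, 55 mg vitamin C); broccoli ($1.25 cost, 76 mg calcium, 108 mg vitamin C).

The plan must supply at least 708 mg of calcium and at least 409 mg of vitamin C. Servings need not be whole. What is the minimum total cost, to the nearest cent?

Two binding constraints pin down two serving amounts, so the optimal mix uses at most two foods. The candidates are each food alone (scaled to the tighter of calcium/vitamin C) and each pair with both constraints tight.
kale only: max(708/211, 409/64) = 6.391 servings → $8.63.
strawberries only: max(708/16, 409/55) = 44.25 servings → $39.83.
broccoli only: max(708/76, 409/108) = 9.316 servings → $11.64.
kale + strawberries with both tight: 3.062 servings and 3.874 servings → $7.62.
kale + broccoli with both tight: 2.532 servings and 2.287 servings → $6.28.
strawberries + broccoli with both targets exact would need a negative amount; discard.
The minimum over all feasible corners is $6.28.

$6.28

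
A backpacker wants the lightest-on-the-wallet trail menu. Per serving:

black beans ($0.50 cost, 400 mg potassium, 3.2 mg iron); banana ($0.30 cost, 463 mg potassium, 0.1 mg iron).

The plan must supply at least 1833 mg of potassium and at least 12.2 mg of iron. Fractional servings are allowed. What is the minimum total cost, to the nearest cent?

$2.10

A basic optimal solution has at most two foods positive. Try each food alone and each pair with both targets met exactly.
black beans only: max(1833/400, 12.2/3.2) = 4.582 servings → $2.29.
banana only: max(1833/463, 12.2/0.1) = 122 servings → $36.60.
black beans + banana with both tight: 3.791 servings and 0.6837 servings → $2.10.
So the least-cost plan costs $2.10.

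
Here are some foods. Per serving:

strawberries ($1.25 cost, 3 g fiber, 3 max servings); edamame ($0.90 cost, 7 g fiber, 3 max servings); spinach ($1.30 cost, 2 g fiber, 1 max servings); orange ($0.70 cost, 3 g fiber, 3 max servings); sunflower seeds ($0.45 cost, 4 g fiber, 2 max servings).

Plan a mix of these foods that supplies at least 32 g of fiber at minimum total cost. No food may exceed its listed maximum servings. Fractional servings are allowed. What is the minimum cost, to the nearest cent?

$4.30

Cost per g of fiber: sunflower seeds $0.1125, edamame $0.1286, orange $0.2333, strawberries $0.4167, spinach $0.6500.
Take 2 servings of sunflower seeds: +8.0 g fiber for $0.90 (total $0.90, still need 24.0 g).
Take 3 servings of edamame: +21.0 g fiber for $2.70 (total $3.60, still need 3.0 g).
Take 1 serving of orange: +3.0 g fiber for $0.70 (total $4.30, still need 0.0 g).
Filling from the cheapest source first is optimal under one linear minimum: $4.30.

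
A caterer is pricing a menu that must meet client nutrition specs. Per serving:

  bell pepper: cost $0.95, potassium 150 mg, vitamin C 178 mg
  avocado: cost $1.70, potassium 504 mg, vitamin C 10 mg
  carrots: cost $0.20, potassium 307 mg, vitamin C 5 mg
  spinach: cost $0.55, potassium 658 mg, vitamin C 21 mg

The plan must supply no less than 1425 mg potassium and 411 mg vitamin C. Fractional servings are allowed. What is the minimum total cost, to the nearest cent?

This is a tiny linear program; its minimum lies at a vertex of the feasible set. List the vertices and price them.
bell pepper only: max(1425/150, 411/178) = 9.5 servings → $9.03.
avocado only: max(1425/504, 411/10) = 41.1 servings → $69.87.
carrots only: max(1425/307, 411/5) = 82.2 servings → $16.44.
spinach only: max(1425/658, 411/21) = 19.57 servings → $10.76.
bell pepper + avocado with both tight: 2.187 servings and 2.177 servings → $5.78.
bell pepper + carrots with both tight: 2.209 servings and 3.562 servings → $2.81.
bell pepper + spinach with both tight: 2.11 servings and 1.685 servings → $2.93.
avocado + carrots with both targets exact would need a negative amount; discard.
avocado + spinach: intersection lies outside the first quadrant.
carrots + spinach with both targets exact would need a negative amount; discard.
Cheapest feasible corner: $2.81.

$2.81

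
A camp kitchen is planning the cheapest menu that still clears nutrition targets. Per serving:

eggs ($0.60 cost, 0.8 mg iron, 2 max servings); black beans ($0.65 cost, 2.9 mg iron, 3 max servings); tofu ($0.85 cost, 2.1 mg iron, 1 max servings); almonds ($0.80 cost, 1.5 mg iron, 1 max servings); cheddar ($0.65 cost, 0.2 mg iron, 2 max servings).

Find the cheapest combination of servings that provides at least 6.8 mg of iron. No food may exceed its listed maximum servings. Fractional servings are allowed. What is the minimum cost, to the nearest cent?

Cost per mg of iron: black beans $0.2241, tofu $0.4048, almonds $0.5333, eggs $0.7500, cheddar $3.2500.
Take 2.345 servings of black beans: +6.8 mg iron for $1.52 (total $1.52, still need 0.0 mg).
Greedy by cheapest-per-mg is optimal for a single linear constraint, so the minimum cost is $1.52.

$1.52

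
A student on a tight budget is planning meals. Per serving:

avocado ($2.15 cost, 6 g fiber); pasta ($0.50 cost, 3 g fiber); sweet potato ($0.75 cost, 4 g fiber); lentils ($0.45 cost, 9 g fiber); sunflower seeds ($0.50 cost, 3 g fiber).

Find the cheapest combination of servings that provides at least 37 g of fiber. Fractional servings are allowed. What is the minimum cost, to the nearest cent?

$1.85

Cost per g of fiber: lentils $0.0500, pasta $0.1667, sunflower seeds $0.1667, sweet potato $0.1875, avocado $0.3583.
With no serving limits, use only lentils: 37 g / 9 g = 4.111 servings × $0.45 = $1.85.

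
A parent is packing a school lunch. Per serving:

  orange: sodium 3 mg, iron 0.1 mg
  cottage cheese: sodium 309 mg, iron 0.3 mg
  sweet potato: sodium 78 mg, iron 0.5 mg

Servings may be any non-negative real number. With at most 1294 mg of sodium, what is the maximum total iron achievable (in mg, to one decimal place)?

43.1 mg

Iron per mg sodium: orange 0.03333, sweet potato 0.00641, cottage cheese 0.0009709.
With no serving limits, spend the whole sodium allowance on orange: 1294 mg / 3 mg × 0.1 mg = 43.1 mg.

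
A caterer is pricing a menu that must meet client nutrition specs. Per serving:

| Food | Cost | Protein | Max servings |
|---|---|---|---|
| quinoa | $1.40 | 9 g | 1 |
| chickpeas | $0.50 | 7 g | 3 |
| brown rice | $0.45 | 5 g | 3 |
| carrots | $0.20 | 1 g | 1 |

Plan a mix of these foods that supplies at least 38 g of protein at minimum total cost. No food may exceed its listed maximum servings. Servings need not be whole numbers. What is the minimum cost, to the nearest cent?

Cost per g of protein: chickpeas $0.0714, brown rice $0.0900, quinoa $0.1556, carrots $0.2000.
Take 3 servings of chickpeas: +21.0 g protein for $1.50 (total $1.50, still need 17.0 g).
Take 3 servings of brown rice: +15.0 g protein for $1.35 (total $2.85, still need 2.0 g).
Take 0.2222 servings of quinoa: +2.0 g protein for $0.31 (total $3.16, still need 0.0 g).
Filling from the cheapest source first is optimal under one linear minimum: $3.16.

$3.16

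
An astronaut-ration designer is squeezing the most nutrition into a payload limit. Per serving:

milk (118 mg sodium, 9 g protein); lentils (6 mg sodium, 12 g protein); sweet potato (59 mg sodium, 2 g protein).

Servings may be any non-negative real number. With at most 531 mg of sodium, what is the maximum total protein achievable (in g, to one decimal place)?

1062.0 g

Protein per mg sodium: lentils 2, milk 0.07627, sweet potato 0.0339.
With no serving limits, spend the whole sodium allowance on lentils: 531 mg / 6 mg × 12 g = 1062.0 g.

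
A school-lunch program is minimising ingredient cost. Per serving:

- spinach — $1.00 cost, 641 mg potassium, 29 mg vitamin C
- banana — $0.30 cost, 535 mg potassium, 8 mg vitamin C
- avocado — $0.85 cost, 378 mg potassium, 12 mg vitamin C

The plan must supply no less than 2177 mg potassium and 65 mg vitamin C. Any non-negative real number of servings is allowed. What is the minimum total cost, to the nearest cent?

$2.29

A basic optimal solution has at most two foods positive. Try each food alone and each pair with both targets met exactly.
spinach only: max(2177/641, 65/29) = 3.396 servings → $3.40.
banana only: max(2177/535, 65/8) = 8.125 servings → $2.44.
avocado only: max(2177/378, 65/12) = 5.759 servings → $4.90.
spinach + banana with both tight: 1.671 servings and 2.067 servings → $2.29.
spinach + avocado: the both-tight solution has a negative serving — not a feasible corner.
banana + avocado with both tight: 0.4576 servings and 5.112 servings → $4.48.
The minimum over all feasible corners is $2.29.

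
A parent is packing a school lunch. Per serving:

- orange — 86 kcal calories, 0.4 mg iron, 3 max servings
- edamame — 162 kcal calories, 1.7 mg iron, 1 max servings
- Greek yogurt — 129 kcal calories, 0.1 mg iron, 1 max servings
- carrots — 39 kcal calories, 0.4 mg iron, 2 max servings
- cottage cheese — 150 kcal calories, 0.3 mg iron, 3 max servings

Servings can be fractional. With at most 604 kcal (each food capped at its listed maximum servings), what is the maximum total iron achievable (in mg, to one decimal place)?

Iron per kcal: edamame 0.01049, carrots 0.01026, orange 0.004651, cottage cheese 0.002, Greek yogurt 0.0007752.
Take 1 serving of edamame: uses 162 kcal, +1.7 mg iron (running total 1.7 mg).
Take 2 servings of carrots: uses 78 kcal, +0.8 mg iron (running total 2.5 mg).
Take 3 servings of orange: uses 258 kcal, +1.2 mg iron (running total 3.7 mg).
Take 0.7067 servings of cottage cheese: uses 106 kcal, +0.2 mg iron (running total 3.9 mg).
Greedy by best ratio exhausts the calories allowance optimally: 3.9 mg.

3.9 mg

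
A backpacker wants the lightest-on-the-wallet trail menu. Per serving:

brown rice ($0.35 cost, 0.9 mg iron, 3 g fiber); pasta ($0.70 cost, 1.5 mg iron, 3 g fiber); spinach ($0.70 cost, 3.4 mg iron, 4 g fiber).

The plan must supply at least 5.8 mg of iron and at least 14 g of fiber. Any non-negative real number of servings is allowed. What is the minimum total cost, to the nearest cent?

$1.80

This is a tiny linear program; its minimum lies at a vertex of the feasible set. List the vertices and price them.
brown rice only: max(5.8/0.9, 14/3) = 6.444 servings → $2.26.
pasta only: max(5.8/1.5, 14/3) = 4.667 servings → $3.27.
spinach only: max(5.8/3.4, 14/4) = 3.5 servings → $2.45.
brown rice + pasta with both tight: 2 servings and 2.667 servings → $2.57.
brown rice + spinach with both tight: 3.697 servings and 0.7273 servings → $1.80.
pasta + spinach: intersection lies outside the first quadrant.
Cheapest feasible corner: $1.80.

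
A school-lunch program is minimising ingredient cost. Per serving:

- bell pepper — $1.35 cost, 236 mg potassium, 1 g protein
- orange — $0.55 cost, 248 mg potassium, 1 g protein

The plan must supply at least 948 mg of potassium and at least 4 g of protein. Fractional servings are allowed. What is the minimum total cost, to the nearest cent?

$2.20

Compare the cost at each extreme point of the feasible region.
bell pepper only: max(948/236, 4/1) = 4.017 servings → $5.42.
orange only: max(948/248, 4/1) = 4 servings → $2.20.
bell pepper + orange with both tight: 3.667 servings and 0.3333 servings → $5.13.
The minimum over all feasible corners is $2.20.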